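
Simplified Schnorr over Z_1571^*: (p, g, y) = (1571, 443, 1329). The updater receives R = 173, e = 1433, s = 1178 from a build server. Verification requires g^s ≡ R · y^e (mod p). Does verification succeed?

g^s mod p:
Squares mod 1571: 443^1≡443, 443^2≡1445, 443^4≡166, 443^8≡849, 443^16≡1283, 443^32≡1252, 443^64≡1217, 443^128≡1207, 443^256≡532, 443^512≡244, 443^1024≡1409
1178 = 1024 + 128 + 16 + 8 + 2, so 443^1178 ≡ 1409·1207·1283·849·1445 ≡ 729 (mod 1571)
R · y^e mod p:
Squares mod 1571: 1329^1≡1329, 1329^2≡437, 1329^4≡878, 1329^8≡1094, 1329^16≡1305, 1329^32≡61, 1329^64≡579, 1329^128≡618, 1329^256≡171, 1329^512≡963, 1329^1024≡479
1433 = 1024 + 256 + 128 + 16 + 8 + 1, so 1329^1433 ≡ 479·171·618·1305·1094·1329 ≡ 782 (mod 1571)
173·782 = 135286 ≡ 180 (mod 1571)
729 ≠ 180; the check fails.

fails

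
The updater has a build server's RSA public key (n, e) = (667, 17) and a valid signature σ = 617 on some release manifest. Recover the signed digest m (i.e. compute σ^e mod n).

σ^2 ≡ 617^2 = 380689 ≡ 499
σ^4 ≡ 499^2 = 249001 ≡ 210
σ^8 ≡ 210^2 = 44100 ≡ 78
σ^16 ≡ 78^2 = 6084 ≡ 81
17 = 16 + 1, so σ^17 ≡ 81·617 ≡ 619 (mod 667)

619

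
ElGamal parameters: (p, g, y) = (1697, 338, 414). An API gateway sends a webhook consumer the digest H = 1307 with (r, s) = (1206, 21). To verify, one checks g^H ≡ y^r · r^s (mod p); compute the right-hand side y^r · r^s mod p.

414^2 = 171396 ≡ 1696
414^4 ≡ 1696^2 = 2876416 ≡ 1
414^8 ≡ 1^2 = 1
414^16 ≡ 1^2 = 1
414^32 ≡ 1^2 = 1
414^64 ≡ 1^2 = 1
414^128 ≡ 1^2 = 1
414^256 ≡ 1^2 = 1
414^512 ≡ 1^2 = 1
414^1024 ≡ 1^2 = 1
1206 = 1024 + 128 + 32 + 16 + 4 + 2, so 414^1206 ≡ 1·1·1·1·1·1696 ≡ 1696 (mod 1697)
1206^2 = 1454436 ≡ 107
1206^4 ≡ 107^2 = 11449 ≡ 1267
1206^8 ≡ 1267^2 = 1605289 ≡ 1624
1206^16 ≡ 1624^2 = 2637376 ≡ 238
21 = 16 + 4 + 1, so 1206^21 ≡ 238·1267·1206 ≡ 770 (mod 1697)
y^r · r^s ≡ 1696·770 = 1305920 ≡ 927 (mod 1697)

927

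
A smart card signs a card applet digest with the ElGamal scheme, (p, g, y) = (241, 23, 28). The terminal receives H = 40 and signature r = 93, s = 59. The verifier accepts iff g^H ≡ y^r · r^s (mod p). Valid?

yes

Left side g^H mod p:
23^2 = 529 ≡ 47
23^4 ≡ 47^2 = 2209 ≡ 40
23^8 ≡ 40^2 = 1600 ≡ 154
23^16 ≡ 154^2 = 23716 ≡ 98
23^32 ≡ 98^2 = 9604 ≡ 205
40 = 32 + 8, so 23^40 ≡ 205·154 ≡ 240 (mod 241)
Right side y^r · r^s mod p:
28^2 = 784 ≡ 61
28^4 ≡ 61^2 = 3721 ≡ 106
28^8 ≡ 106^2 = 11236 ≡ 150
28^16 ≡ 150^2 = 22500 ≡ 87
28^32 ≡ 87^2 = 7569 ≡ 98
28^64 ≡ 98^2 = 9604 ≡ 205
93 = 64 + 16 + 8 + 4 + 1, so 28^93 ≡ 205·87·150·106·28 ≡ 73 (mod 241)
93^2 = 8649 ≡ 214
93^4 ≡ 214^2 = 45796 ≡ 6
93^8 ≡ 6^2 = 36
93^16 ≡ 36^2 = 1296 ≡ 91
93^32 ≡ 91^2 = 8281 ≡ 87
59 = 32 + 16 + 8 + 2 + 1, so 93^59 ≡ 87·91·36·214·93 ≡ 33 (mod 241)
73·33 = 2409 ≡ 240 (mod 241)
240 ≡ 240 (mod 241), so the signature is genuine.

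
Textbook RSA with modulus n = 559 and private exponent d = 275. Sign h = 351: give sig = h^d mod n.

h^2 ≡ 351^2 = 123201 ≡ 221
h^4 ≡ 221^2 = 48841 ≡ 208
h^8 ≡ 208^2 = 43264 ≡ 221
h^16 ≡ 221^2 = 48841 ≡ 208
h^32 ≡ 208^2 = 43264 ≡ 221
h^64 ≡ 221^2 = 48841 ≡ 208
h^128 ≡ 208^2 = 43264 ≡ 221
h^256 ≡ 221^2 = 48841 ≡ 208
275 = 256 + 16 + 2 + 1, so h^275 ≡ 208·208·221·351 ≡ 338 (mod 559)

338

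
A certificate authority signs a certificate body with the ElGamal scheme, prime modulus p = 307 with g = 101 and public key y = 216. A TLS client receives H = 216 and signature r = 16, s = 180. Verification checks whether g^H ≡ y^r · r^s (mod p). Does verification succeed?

passes

Left side g^H mod p:
101^2 = 10201 ≡ 70
101^4 ≡ 70^2 = 4900 ≡ 295
101^8 ≡ 295^2 = 87025 ≡ 144
101^16 ≡ 144^2 = 20736 ≡ 167
101^32 ≡ 167^2 = 27889 ≡ 259
101^64 ≡ 259^2 = 67081 ≡ 155
101^128 ≡ 155^2 = 24025 ≡ 79
216 = 128 + 64 + 16 + 8, so 101^216 ≡ 79·155·167·144 ≡ 114 (mod 307)
Right side y^r · r^s mod p:
216^2 = 46656 ≡ 299
216^4 ≡ 299^2 = 89401 ≡ 64
216^8 ≡ 64^2 = 4096 ≡ 105
216^16 ≡ 105^2 = 11025 ≡ 280
16^2 = 256
16^4 ≡ 256^2 = 65536 ≡ 145
16^8 ≡ 145^2 = 21025 ≡ 149
16^16 ≡ 149^2 = 22201 ≡ 97
16^32 ≡ 97^2 = 9409 ≡ 199
16^64 ≡ 199^2 = 39601 ≡ 305
16^128 ≡ 305^2 = 93025 ≡ 4
180 = 128 + 32 + 16 + 4, so 16^180 ≡ 4·199·97·145 ≡ 64 (mod 307)
280·64 = 17920 ≡ 114 (mod 307)
114 ≡ 114 (mod 307), so the signature is genuine.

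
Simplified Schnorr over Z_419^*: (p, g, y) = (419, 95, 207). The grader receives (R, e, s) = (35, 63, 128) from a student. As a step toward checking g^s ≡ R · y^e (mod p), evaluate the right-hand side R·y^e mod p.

207^2 = 42849 ≡ 111
207^4 ≡ 111^2 = 12321 ≡ 170
207^8 ≡ 170^2 = 28900 ≡ 408
207^16 ≡ 408^2 = 166464 ≡ 121
207^32 ≡ 121^2 = 14641 ≡ 395
63 = 32 + 16 + 8 + 4 + 2 + 1, so 207^63 ≡ 395·121·408·170·111·207 ≡ 21 (mod 419)
R · y^e ≡ 35·21 = 735 ≡ 316 (mod 419)

316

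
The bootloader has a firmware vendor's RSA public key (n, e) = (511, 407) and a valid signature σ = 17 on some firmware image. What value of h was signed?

Squares mod 511: σ^1≡17, σ^2≡289, σ^4≡228, σ^8≡373, σ^16≡137, σ^32≡373, σ^64≡137, σ^128≡373, σ^256≡137
407 = 256 + 128 + 16 + 4 + 2 + 1, so σ^407 ≡ 137·373·137·228·289·17 ≡ 481 (mod 511)

481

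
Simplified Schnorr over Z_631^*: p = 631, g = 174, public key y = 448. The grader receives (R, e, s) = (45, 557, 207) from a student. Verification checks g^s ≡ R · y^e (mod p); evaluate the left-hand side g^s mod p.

52

174^2 = 30276 ≡ 619
174^4 ≡ 619^2 = 383161 ≡ 144
174^8 ≡ 144^2 = 20736 ≡ 544
174^16 ≡ 544^2 = 295936 ≡ 628
174^32 ≡ 628^2 = 394384 ≡ 9
174^64 ≡ 9^2 = 81
174^128 ≡ 81^2 = 6561 ≡ 251
207 = 128 + 64 + 8 + 4 + 2 + 1, so 174^207 ≡ 251·81·544·144·619·174 ≡ 52 (mod 631)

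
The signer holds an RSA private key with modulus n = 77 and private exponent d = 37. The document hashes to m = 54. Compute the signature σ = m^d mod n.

54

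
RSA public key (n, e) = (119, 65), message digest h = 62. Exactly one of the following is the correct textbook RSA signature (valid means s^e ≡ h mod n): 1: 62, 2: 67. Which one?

Candidate 1: 62^65 mod 119 = 62
  → matches h = 62
Candidate 2: 67^65 mod 119 = 16

1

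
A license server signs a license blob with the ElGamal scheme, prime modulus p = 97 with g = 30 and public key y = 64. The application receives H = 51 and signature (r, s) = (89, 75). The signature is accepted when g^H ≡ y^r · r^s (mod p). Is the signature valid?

invalid

Left side g^H mod p:
30^2 = 900 ≡ 27
30^4 ≡ 27^2 = 729 ≡ 50
30^8 ≡ 50^2 = 2500 ≡ 75
30^16 ≡ 75^2 = 5625 ≡ 96
30^32 ≡ 96^2 = 9216 ≡ 1
51 = 32 + 16 + 2 + 1, so 30^51 ≡ 1·96·27·30 ≡ 63 (mod 97)
Right side y^r · r^s mod p:
64^2 = 4096 ≡ 22
64^4 ≡ 22^2 = 484 ≡ 96
64^8 ≡ 96^2 = 9216 ≡ 1
64^16 ≡ 1^2 = 1
64^32 ≡ 1^2 = 1
64^64 ≡ 1^2 = 1
89 = 64 + 16 + 8 + 1, so 64^89 ≡ 1·1·1·64 ≡ 64 (mod 97)
89^2 = 7921 ≡ 64
89^4 ≡ 64^2 = 4096 ≡ 22
89^8 ≡ 22^2 = 484 ≡ 96
89^16 ≡ 96^2 = 9216 ≡ 1
89^32 ≡ 1^2 = 1
89^64 ≡ 1^2 = 1
75 = 64 + 8 + 2 + 1, so 89^75 ≡ 1·96·64·89 ≡ 27 (mod 97)
64·27 = 1728 ≡ 79 (mod 97)
63 ≠ 79, so verification fails.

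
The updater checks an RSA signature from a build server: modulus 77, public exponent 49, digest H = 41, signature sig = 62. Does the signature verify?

Squares mod 77: sig^1≡62, sig^2≡71, sig^4≡36, sig^8≡64, sig^16≡15, sig^32≡71
49 = 32 + 16 + 1, so sig^49 ≡ 71·15·62 ≡ 41 (mod 77)
sig^49 mod 77 = 41 matches H.

verifies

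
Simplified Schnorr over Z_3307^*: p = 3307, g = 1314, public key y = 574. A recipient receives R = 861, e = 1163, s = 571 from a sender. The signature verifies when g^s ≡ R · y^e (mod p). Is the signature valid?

invalid

g^s mod p:
1314^2 = 1726596 ≡ 342
1314^4 ≡ 342^2 = 116964 ≡ 1219
1314^8 ≡ 1219^2 = 1485961 ≡ 1118
1314^16 ≡ 1118^2 = 1249924 ≡ 3185
1314^32 ≡ 3185^2 = 10144225 ≡ 1656
1314^64 ≡ 1656^2 = 2742336 ≡ 833
1314^128 ≡ 833^2 = 693889 ≡ 2726
1314^256 ≡ 2726^2 = 7431076 ≡ 247
1314^512 ≡ 247^2 = 61009 ≡ 1483
571 = 512 + 32 + 16 + 8 + 2 + 1, so 1314^571 ≡ 1483·1656·3185·1118·342·1314 ≡ 97 (mod 3307)
R · y^e mod p:
574^2 = 329476 ≡ 2083
574^4 ≡ 2083^2 = 4338889 ≡ 105
574^8 ≡ 105^2 = 11025 ≡ 1104
574^16 ≡ 1104^2 = 1218816 ≡ 1840
574^32 ≡ 1840^2 = 3385600 ≡ 2539
574^64 ≡ 2539^2 = 6446521 ≡ 1178
574^128 ≡ 1178^2 = 1387684 ≡ 2051
574^256 ≡ 2051^2 = 4206601 ≡ 97
574^512 ≡ 97^2 = 9409 ≡ 2795
574^1024 ≡ 2795^2 = 7812025 ≡ 891
1163 = 1024 + 128 + 8 + 2 + 1, so 574^1163 ≡ 891·2051·1104·2083·574 ≡ 1369 (mod 3307)
861·1369 = 1178709 ≡ 1417 (mod 3307)
97 ≠ 1417; the check fails.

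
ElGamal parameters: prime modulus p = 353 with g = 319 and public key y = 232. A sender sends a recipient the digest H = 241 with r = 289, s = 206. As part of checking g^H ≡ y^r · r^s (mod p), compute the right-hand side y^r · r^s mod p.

232^2 = 53824 ≡ 168
232^4 ≡ 168^2 = 28224 ≡ 337
232^8 ≡ 337^2 = 113569 ≡ 256
232^16 ≡ 256^2 = 65536 ≡ 231
232^32 ≡ 231^2 = 53361 ≡ 58
232^64 ≡ 58^2 = 3364 ≡ 187
232^128 ≡ 187^2 = 34969 ≡ 22
232^256 ≡ 22^2 = 484 ≡ 131
289 = 256 + 32 + 1, so 232^289 ≡ 131·58·232 ≡ 207 (mod 353)
289^2 = 83521 ≡ 213
289^4 ≡ 213^2 = 45369 ≡ 185
289^8 ≡ 185^2 = 34225 ≡ 337
289^16 ≡ 337^2 = 113569 ≡ 256
289^32 ≡ 256^2 = 65536 ≡ 231
289^64 ≡ 231^2 = 53361 ≡ 58
289^128 ≡ 58^2 = 3364 ≡ 187
206 = 128 + 64 + 8 + 4 + 2, so 289^206 ≡ 187·58·337·185·213 ≡ 16 (mod 353)
y^r · r^s ≡ 207·16 = 3312 ≡ 135 (mod 353)

135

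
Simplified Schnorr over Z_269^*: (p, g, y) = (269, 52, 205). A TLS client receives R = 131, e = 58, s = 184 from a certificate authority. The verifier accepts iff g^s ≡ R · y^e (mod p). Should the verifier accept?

g^s mod p:
52^184 mod 269 = 44
R · y^e mod p:
205^58 mod 269 = 218
131·218 = 28558 ≡ 44 (mod 269)
44 ≡ 44 (mod 269); signature holds.

accept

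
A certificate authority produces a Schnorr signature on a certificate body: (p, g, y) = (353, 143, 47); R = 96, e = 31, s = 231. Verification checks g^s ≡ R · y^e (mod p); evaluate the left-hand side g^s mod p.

143^2 = 20449 ≡ 328
143^4 ≡ 328^2 = 107584 ≡ 272
143^8 ≡ 272^2 = 73984 ≡ 207
143^16 ≡ 207^2 = 42849 ≡ 136
143^32 ≡ 136^2 = 18496 ≡ 140
143^64 ≡ 140^2 = 19600 ≡ 185
143^128 ≡ 185^2 = 34225 ≡ 337
231 = 128 + 64 + 32 + 4 + 2 + 1, so 143^231 ≡ 337·185·140·272·328·143 ≡ 59 (mod 353)

59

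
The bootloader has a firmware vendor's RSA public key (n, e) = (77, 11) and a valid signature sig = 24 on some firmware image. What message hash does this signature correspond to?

Squares mod 77: sig^1≡24, sig^2≡37, sig^4≡60, sig^8≡58
11 = 8 + 2 + 1, so sig^11 ≡ 58·37·24 ≡ 68 (mod 77)

68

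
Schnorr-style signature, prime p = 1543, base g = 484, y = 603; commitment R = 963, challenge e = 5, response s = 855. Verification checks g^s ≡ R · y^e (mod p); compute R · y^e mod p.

603^2 = 363609 ≡ 1004
603^4 ≡ 1004^2 = 1008016 ≡ 437
5 = 4 + 1, so 603^5 ≡ 437·603 ≡ 1201 (mod 1543)
R · y^e ≡ 963·1201 = 1156563 ≡ 856 (mod 1543)

856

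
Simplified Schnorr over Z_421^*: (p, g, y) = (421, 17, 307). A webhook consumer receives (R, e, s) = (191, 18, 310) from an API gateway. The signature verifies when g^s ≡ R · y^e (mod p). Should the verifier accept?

g^s mod p:
Squares mod 421: 17^1≡17, 17^2≡289, 17^4≡163, 17^8≡46, 17^16≡11, 17^32≡121, 17^64≡327, 17^128≡416, 17^256≡25
310 = 256 + 32 + 16 + 4 + 2, so 17^310 ≡ 25·121·11·163·289 ≡ 122 (mod 421)
R · y^e mod p:
Squares mod 421: 307^1≡307, 307^2≡366, 307^4≡78, 307^8≡190, 307^16≡315
18 = 16 + 2, so 307^18 ≡ 315·366 ≡ 357 (mod 421)
191·357 = 68187 ≡ 406 (mod 421)
122 ≠ 406; the check fails.

reject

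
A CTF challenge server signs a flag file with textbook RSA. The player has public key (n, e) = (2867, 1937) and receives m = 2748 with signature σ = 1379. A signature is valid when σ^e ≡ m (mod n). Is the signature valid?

invalid

σ^2 ≡ 1379^2 = 1901641 ≡ 820
σ^4 ≡ 820^2 = 672400 ≡ 1522
σ^8 ≡ 1522^2 = 2316484 ≡ 2815
σ^16 ≡ 2815^2 = 7924225 ≡ 2704
σ^32 ≡ 2704^2 = 7311616 ≡ 766
σ^64 ≡ 766^2 = 586756 ≡ 1888
σ^128 ≡ 1888^2 = 3564544 ≡ 863
σ^256 ≡ 863^2 = 744769 ≡ 2216
σ^512 ≡ 2216^2 = 4910656 ≡ 2352
σ^1024 ≡ 2352^2 = 5531904 ≡ 1461
1937 = 1024 + 512 + 256 + 128 + 16 + 1, so σ^1937 ≡ 1461·2352·2216·863·2704·1379 ≡ 1228 (mod 2867)
σ^1937 mod 2867 = 1228, but m = 2748.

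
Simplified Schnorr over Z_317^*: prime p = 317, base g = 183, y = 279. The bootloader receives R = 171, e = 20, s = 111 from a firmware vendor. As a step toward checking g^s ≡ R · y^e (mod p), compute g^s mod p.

183^111 mod 317 = 20

20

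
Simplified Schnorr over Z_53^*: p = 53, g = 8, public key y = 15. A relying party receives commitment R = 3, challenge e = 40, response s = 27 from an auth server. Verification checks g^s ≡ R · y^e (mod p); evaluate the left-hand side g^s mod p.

8^2 = 64 ≡ 11
8^4 ≡ 11^2 = 121 ≡ 15
8^8 ≡ 15^2 = 225 ≡ 13
8^16 ≡ 13^2 = 169 ≡ 10
27 = 16 + 8 + 2 + 1, so 8^27 ≡ 10·13·11·8 ≡ 45 (mod 53)

45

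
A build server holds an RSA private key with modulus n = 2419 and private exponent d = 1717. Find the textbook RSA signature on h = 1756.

Squares mod 2419: h^1≡1756, h^2≡1730, h^4≡597, h^8≡816, h^16≡631, h^32≡1445, h^64≡428, h^128≡1759, h^256≡180, h^512≡953, h^1024≡1084
1717 = 1024 + 512 + 128 + 32 + 16 + 4 + 1, so h^1717 ≡ 1084·953·1759·1445·631·597·1756 ≡ 2080 (mod 2419)

2080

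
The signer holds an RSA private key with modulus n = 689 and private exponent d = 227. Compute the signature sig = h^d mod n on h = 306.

457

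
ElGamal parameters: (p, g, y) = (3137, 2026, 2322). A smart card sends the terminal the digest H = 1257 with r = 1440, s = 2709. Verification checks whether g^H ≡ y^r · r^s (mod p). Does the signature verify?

Left side g^H mod p:
2026^2 = 4104676 ≡ 1480
2026^4 ≡ 1480^2 = 2190400 ≡ 774
2026^8 ≡ 774^2 = 599076 ≡ 3046
2026^16 ≡ 3046^2 = 9278116 ≡ 2007
2026^32 ≡ 2007^2 = 4028049 ≡ 141
2026^64 ≡ 141^2 = 19881 ≡ 1059
2026^128 ≡ 1059^2 = 1121481 ≡ 1572
2026^256 ≡ 1572^2 = 2471184 ≡ 2365
2026^512 ≡ 2365^2 = 5593225 ≡ 3091
2026^1024 ≡ 3091^2 = 9554281 ≡ 2116
1257 = 1024 + 128 + 64 + 32 + 8 + 1, so 2026^1257 ≡ 2116·1572·1059·141·3046·2026 ≡ 591 (mod 3137)
Right side y^r · r^s mod p:
2322^2 = 5391684 ≡ 2318
2322^4 ≡ 2318^2 = 5373124 ≡ 2580
2322^8 ≡ 2580^2 = 6656400 ≡ 2823
2322^16 ≡ 2823^2 = 7969329 ≡ 1349
2322^32 ≡ 1349^2 = 1819801 ≡ 341
2322^64 ≡ 341^2 = 116281 ≡ 212
2322^128 ≡ 212^2 = 44944 ≡ 1026
2322^256 ≡ 1026^2 = 1052676 ≡ 1781
2322^512 ≡ 1781^2 = 3171961 ≡ 454
2322^1024 ≡ 454^2 = 206116 ≡ 2211
1440 = 1024 + 256 + 128 + 32, so 2322^1440 ≡ 2211·1781·1026·341 ≡ 2180 (mod 3137)
1440^2 = 2073600 ≡ 43
1440^4 ≡ 43^2 = 1849
1440^8 ≡ 1849^2 = 3418801 ≡ 2608
1440^16 ≡ 2608^2 = 6801664 ≡ 648
1440^32 ≡ 648^2 = 419904 ≡ 2683
1440^64 ≡ 2683^2 = 7198489 ≡ 2211
1440^128 ≡ 2211^2 = 4888521 ≡ 1075
1440^256 ≡ 1075^2 = 1155625 ≡ 1209
1440^512 ≡ 1209^2 = 1461681 ≡ 2976
1440^1024 ≡ 2976^2 = 8856576 ≡ 825
1440^2048 ≡ 825^2 = 680625 ≡ 3033
2709 = 2048 + 512 + 128 + 16 + 4 + 1, so 1440^2709 ≡ 3033·2976·1075·648·1849·1440 ≡ 2212 (mod 3137)
2180·2212 = 4822160 ≡ 591 (mod 3137)
591 ≡ 591 (mod 3137), so the signature is genuine.

verifies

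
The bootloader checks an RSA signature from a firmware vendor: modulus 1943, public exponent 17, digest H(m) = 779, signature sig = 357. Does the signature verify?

does not verify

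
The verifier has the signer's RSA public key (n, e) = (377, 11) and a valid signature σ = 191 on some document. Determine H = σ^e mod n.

302

Squares mod 377: σ^1≡191, σ^2≡289, σ^4≡204, σ^8≡146
11 = 8 + 2 + 1, so σ^11 ≡ 146·289·191 ≡ 302 (mod 377)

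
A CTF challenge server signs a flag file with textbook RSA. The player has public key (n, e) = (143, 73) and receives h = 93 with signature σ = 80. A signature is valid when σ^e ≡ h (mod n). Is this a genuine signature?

σ^73 mod 143 = 93
93 = h, so the signature checks out.

genuine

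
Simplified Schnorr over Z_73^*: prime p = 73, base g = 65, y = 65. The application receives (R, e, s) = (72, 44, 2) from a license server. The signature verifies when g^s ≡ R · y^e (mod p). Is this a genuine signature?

g^s mod p:
Squares mod 73: 65^1≡65, 65^2≡64
65^2 ≡ 64 (mod 73)
R · y^e mod p:
Squares mod 73: 65^1≡65, 65^2≡64, 65^4≡8, 65^8≡64, 65^16≡8, 65^32≡64
44 = 32 + 8 + 4, so 65^44 ≡ 64·64·8 ≡ 64 (mod 73)
72·64 = 4608 ≡ 9 (mod 73)
64 ≠ 9; the check fails.

forged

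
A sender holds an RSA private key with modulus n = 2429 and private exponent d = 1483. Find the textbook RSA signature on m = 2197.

1994

m^2 ≡ 2197^2 = 4826809 ≡ 386
m^4 ≡ 386^2 = 148996 ≡ 827
m^8 ≡ 827^2 = 683929 ≡ 1380
m^16 ≡ 1380^2 = 1904400 ≡ 64
m^32 ≡ 64^2 = 4096 ≡ 1667
m^64 ≡ 1667^2 = 2778889 ≡ 113
m^128 ≡ 113^2 = 12769 ≡ 624
m^256 ≡ 624^2 = 389376 ≡ 736
m^512 ≡ 736^2 = 541696 ≡ 29
m^1024 ≡ 29^2 = 841
1483 = 1024 + 256 + 128 + 64 + 8 + 2 + 1, so m^1483 ≡ 841·736·624·113·1380·386·2197 ≡ 1994 (mod 2429)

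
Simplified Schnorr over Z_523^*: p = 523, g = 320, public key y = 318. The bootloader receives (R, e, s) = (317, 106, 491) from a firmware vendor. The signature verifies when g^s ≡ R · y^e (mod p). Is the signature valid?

g^s mod p:
Squares mod 523: 320^1≡320, 320^2≡415, 320^4≡158, 320^8≡383, 320^16≡249, 320^32≡287, 320^64≡258, 320^128≡143, 320^256≡52
491 = 256 + 128 + 64 + 32 + 8 + 2 + 1, so 320^491 ≡ 52·143·258·287·383·415·320 ≡ 433 (mod 523)
R · y^e mod p:
Squares mod 523: 318^1≡318, 318^2≡185, 318^4≡230, 318^8≡77, 318^16≡176, 318^32≡119, 318^64≡40
106 = 64 + 32 + 8 + 2, so 318^106 ≡ 40·119·77·185 ≡ 296 (mod 523)
317·296 = 93832 ≡ 215 (mod 523)
433 ≠ 215; the check fails.

invalid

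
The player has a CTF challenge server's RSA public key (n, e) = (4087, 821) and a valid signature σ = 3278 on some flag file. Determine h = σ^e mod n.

2476

σ^2 ≡ 3278^2 = 10745284 ≡ 561
σ^4 ≡ 561^2 = 314721 ≡ 22
σ^8 ≡ 22^2 = 484
σ^16 ≡ 484^2 = 234256 ≡ 1297
σ^32 ≡ 1297^2 = 1682209 ≡ 2452
σ^64 ≡ 2452^2 = 6012304 ≡ 327
σ^128 ≡ 327^2 = 106929 ≡ 667
σ^256 ≡ 667^2 = 444889 ≡ 3493
σ^512 ≡ 3493^2 = 12201049 ≡ 1354
821 = 512 + 256 + 32 + 16 + 4 + 1, so σ^821 ≡ 1354·3493·2452·1297·22·3278 ≡ 2476 (mod 4087)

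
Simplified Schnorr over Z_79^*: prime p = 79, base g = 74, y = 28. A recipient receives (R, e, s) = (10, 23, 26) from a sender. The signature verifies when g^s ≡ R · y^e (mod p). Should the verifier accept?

reject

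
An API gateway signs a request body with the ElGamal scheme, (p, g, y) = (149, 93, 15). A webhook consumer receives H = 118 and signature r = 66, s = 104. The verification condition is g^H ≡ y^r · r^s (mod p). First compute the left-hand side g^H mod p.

24

Squares mod 149: 93^1≡93, 93^2≡7, 93^4≡49, 93^8≡17, 93^16≡140, 93^32≡81, 93^64≡5
118 = 64 + 32 + 16 + 4 + 2, so 93^118 ≡ 5·81·140·49·7 ≡ 24 (mod 149)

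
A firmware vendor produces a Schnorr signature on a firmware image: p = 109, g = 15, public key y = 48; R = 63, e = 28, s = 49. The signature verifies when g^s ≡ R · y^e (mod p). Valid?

no

g^s mod p:
Squares mod 109: 15^1≡15, 15^2≡7, 15^4≡49, 15^8≡3, 15^16≡9, 15^32≡81
49 = 32 + 16 + 1, so 15^49 ≡ 81·9·15 ≡ 35 (mod 109)
R · y^e mod p:
Squares mod 109: 48^1≡48, 48^2≡15, 48^4≡7, 48^8≡49, 48^16≡3
28 = 16 + 8 + 4, so 48^28 ≡ 3·49·7 ≡ 48 (mod 109)
63·48 = 3024 ≡ 81 (mod 109)
35 ≠ 81; the check fails.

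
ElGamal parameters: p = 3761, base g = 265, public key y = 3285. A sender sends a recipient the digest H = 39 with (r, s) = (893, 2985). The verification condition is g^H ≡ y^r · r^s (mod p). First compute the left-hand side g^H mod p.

265^2 = 70225 ≡ 2527
265^4 ≡ 2527^2 = 6385729 ≡ 3312
265^8 ≡ 3312^2 = 10969344 ≡ 2268
265^16 ≡ 2268^2 = 5143824 ≡ 2537
265^32 ≡ 2537^2 = 6436369 ≡ 1298
39 = 32 + 4 + 2 + 1, so 265^39 ≡ 1298·3312·2527·265 ≡ 53 (mod 3761)

53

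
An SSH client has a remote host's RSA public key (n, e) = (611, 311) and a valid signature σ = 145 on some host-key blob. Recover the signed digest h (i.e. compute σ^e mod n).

566

Squares mod 611: σ^1≡145, σ^2≡251, σ^4≡68, σ^8≡347, σ^16≡42, σ^32≡542, σ^64≡484, σ^128≡243, σ^256≡393
311 = 256 + 32 + 16 + 4 + 2 + 1, so σ^311 ≡ 393·542·42·68·251·145 ≡ 566 (mod 611)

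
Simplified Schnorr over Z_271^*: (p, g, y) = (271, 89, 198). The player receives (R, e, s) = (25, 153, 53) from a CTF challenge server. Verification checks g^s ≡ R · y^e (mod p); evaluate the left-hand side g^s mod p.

128

Squares mod 271: 89^1≡89, 89^2≡62, 89^4≡50, 89^8≡61, 89^16≡198, 89^32≡180
53 = 32 + 16 + 4 + 1, so 89^53 ≡ 180·198·50·89 ≡ 128 (mod 271)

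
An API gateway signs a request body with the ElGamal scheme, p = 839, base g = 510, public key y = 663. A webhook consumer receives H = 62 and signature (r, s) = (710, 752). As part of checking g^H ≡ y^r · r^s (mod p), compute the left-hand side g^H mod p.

510^2 = 260100 ≡ 10
510^4 ≡ 10^2 = 100
510^8 ≡ 100^2 = 10000 ≡ 771
510^16 ≡ 771^2 = 594441 ≡ 429
510^32 ≡ 429^2 = 184041 ≡ 300
62 = 32 + 16 + 8 + 4 + 2, so 510^62 ≡ 300·429·771·100·10 ≡ 610 (mod 839)

610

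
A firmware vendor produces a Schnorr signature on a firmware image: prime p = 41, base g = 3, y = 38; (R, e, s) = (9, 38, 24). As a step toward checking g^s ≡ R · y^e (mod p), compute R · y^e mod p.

1

38^2 = 1444 ≡ 9
38^4 ≡ 9^2 = 81 ≡ 40
38^8 ≡ 40^2 = 1600 ≡ 1
38^16 ≡ 1^2 = 1
38^32 ≡ 1^2 = 1
38 = 32 + 4 + 2, so 38^38 ≡ 1·40·9 ≡ 32 (mod 41)
R · y^e ≡ 9·32 = 288 ≡ 1 (mod 41)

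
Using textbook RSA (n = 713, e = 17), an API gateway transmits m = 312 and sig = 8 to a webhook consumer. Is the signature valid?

sig^2 ≡ 8^2 = 64
sig^4 ≡ 64^2 = 4096 ≡ 531
sig^8 ≡ 531^2 = 281961 ≡ 326
sig^16 ≡ 326^2 = 106276 ≡ 39
17 = 16 + 1, so sig^17 ≡ 39·8 ≡ 312 (mod 713)
sig^17 mod 713 = 312 matches m.

valid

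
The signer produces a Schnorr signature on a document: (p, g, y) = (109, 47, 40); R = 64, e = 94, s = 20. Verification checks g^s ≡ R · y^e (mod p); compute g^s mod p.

47^2 = 2209 ≡ 29
47^4 ≡ 29^2 = 841 ≡ 78
47^8 ≡ 78^2 = 6084 ≡ 89
47^16 ≡ 89^2 = 7921 ≡ 73
20 = 16 + 4, so 47^20 ≡ 73·78 ≡ 26 (mod 109)

26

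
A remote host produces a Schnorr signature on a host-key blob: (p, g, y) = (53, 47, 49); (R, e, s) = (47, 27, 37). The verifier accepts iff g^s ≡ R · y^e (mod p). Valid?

g^s mod p:
47^2 = 2209 ≡ 36
47^4 ≡ 36^2 = 1296 ≡ 24
47^8 ≡ 24^2 = 576 ≡ 46
47^16 ≡ 46^2 = 2116 ≡ 49
47^32 ≡ 49^2 = 2401 ≡ 16
37 = 32 + 4 + 1, so 47^37 ≡ 16·24·47 ≡ 28 (mod 53)
R · y^e mod p:
49^2 = 2401 ≡ 16
49^4 ≡ 16^2 = 256 ≡ 44
49^8 ≡ 44^2 = 1936 ≡ 28
49^16 ≡ 28^2 = 784 ≡ 42
27 = 16 + 8 + 2 + 1, so 49^27 ≡ 42·28·16·49 ≡ 49 (mod 53)
47·49 = 2303 ≡ 24 (mod 53)
28 ≠ 24; the check fails.

no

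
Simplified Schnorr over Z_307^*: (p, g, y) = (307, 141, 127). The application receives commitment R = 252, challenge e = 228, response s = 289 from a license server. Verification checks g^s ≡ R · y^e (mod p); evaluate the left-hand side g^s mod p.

168

Squares mod 307: 141^1≡141, 141^2≡233, 141^4≡257, 141^8≡44, 141^16≡94, 141^32≡240, 141^64≡191, 141^128≡255, 141^256≡248
289 = 256 + 32 + 1, so 141^289 ≡ 248·240·141 ≡ 168 (mod 307)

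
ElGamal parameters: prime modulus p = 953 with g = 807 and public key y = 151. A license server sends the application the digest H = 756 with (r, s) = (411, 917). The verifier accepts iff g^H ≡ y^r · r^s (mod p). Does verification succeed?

passes

Left side g^H mod p:
807^2 = 651249 ≡ 350
807^4 ≡ 350^2 = 122500 ≡ 516
807^8 ≡ 516^2 = 266256 ≡ 369
807^16 ≡ 369^2 = 136161 ≡ 835
807^32 ≡ 835^2 = 697225 ≡ 582
807^64 ≡ 582^2 = 338724 ≡ 409
807^128 ≡ 409^2 = 167281 ≡ 506
807^256 ≡ 506^2 = 256036 ≡ 632
807^512 ≡ 632^2 = 399424 ≡ 117
756 = 512 + 128 + 64 + 32 + 16 + 4, so 807^756 ≡ 117·506·409·582·835·516 ≡ 284 (mod 953)
Right side y^r · r^s mod p:
151^2 = 22801 ≡ 882
151^4 ≡ 882^2 = 777924 ≡ 276
151^8 ≡ 276^2 = 76176 ≡ 889
151^16 ≡ 889^2 = 790321 ≡ 284
151^32 ≡ 284^2 = 80656 ≡ 604
151^64 ≡ 604^2 = 364816 ≡ 770
151^128 ≡ 770^2 = 592900 ≡ 134
151^256 ≡ 134^2 = 17956 ≡ 802
411 = 256 + 128 + 16 + 8 + 2 + 1, so 151^411 ≡ 802·134·284·889·882·151 ≡ 715 (mod 953)
411^2 = 168921 ≡ 240
411^4 ≡ 240^2 = 57600 ≡ 420
411^8 ≡ 420^2 = 176400 ≡ 95
411^16 ≡ 95^2 = 9025 ≡ 448
411^32 ≡ 448^2 = 200704 ≡ 574
411^64 ≡ 574^2 = 329476 ≡ 691
411^128 ≡ 691^2 = 477481 ≡ 28
411^256 ≡ 28^2 = 784
411^512 ≡ 784^2 = 614656 ≡ 924
917 = 512 + 256 + 128 + 16 + 4 + 1, so 411^917 ≡ 924·784·28·448·420·411 ≡ 183 (mod 953)
715·183 = 130845 ≡ 284 (mod 953)
284 ≡ 284 (mod 953), so the signature is genuine.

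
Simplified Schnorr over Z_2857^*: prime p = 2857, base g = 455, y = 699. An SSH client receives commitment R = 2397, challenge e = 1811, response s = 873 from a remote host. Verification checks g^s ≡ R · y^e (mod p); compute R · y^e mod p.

699^1811 mod 2857 = 1986
R · y^e ≡ 2397·1986 = 4760442 ≡ 680 (mod 2857)

680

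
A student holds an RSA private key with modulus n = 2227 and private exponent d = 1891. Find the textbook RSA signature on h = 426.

1718

Squares mod 2227: h^1≡426, h^2≡1089, h^4≡1157, h^8≡222, h^16≡290, h^32≡1701, h^64≡528, h^128≡409, h^256≡256, h^512≡953, h^1024≡1820
1891 = 1024 + 512 + 256 + 64 + 32 + 2 + 1, so h^1891 ≡ 1820·953·256·528·1701·1089·426 ≡ 1718 (mod 2227)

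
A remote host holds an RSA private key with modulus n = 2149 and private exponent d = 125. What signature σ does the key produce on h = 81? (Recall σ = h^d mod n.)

576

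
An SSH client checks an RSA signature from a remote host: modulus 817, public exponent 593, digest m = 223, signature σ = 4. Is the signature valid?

invalid

Squares mod 817: σ^1≡4, σ^2≡16, σ^4≡256, σ^8≡176, σ^16≡747, σ^32≡815, σ^64≡4, σ^128≡16, σ^256≡256, σ^512≡176
593 = 512 + 64 + 16 + 1, so σ^593 ≡ 176·4·747·4 ≡ 594 (mod 817)
594 ≠ 223, so verification fails.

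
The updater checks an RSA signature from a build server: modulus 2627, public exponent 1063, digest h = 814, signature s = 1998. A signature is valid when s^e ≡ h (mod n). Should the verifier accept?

reject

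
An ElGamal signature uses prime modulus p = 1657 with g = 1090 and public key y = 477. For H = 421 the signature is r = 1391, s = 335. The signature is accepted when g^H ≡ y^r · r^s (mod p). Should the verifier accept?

reject

Left side g^H mod p:
1090^2 = 1188100 ≡ 31
1090^4 ≡ 31^2 = 961
1090^8 ≡ 961^2 = 923521 ≡ 572
1090^16 ≡ 572^2 = 327184 ≡ 755
1090^32 ≡ 755^2 = 570025 ≡ 17
1090^64 ≡ 17^2 = 289
1090^128 ≡ 289^2 = 83521 ≡ 671
1090^256 ≡ 671^2 = 450241 ≡ 1194
421 = 256 + 128 + 32 + 4 + 1, so 1090^421 ≡ 1194·671·17·961·1090 ≡ 946 (mod 1657)
Right side y^r · r^s mod p:
477^2 = 227529 ≡ 520
477^4 ≡ 520^2 = 270400 ≡ 309
477^8 ≡ 309^2 = 95481 ≡ 1032
477^16 ≡ 1032^2 = 1065024 ≡ 1230
477^32 ≡ 1230^2 = 1512900 ≡ 59
477^64 ≡ 59^2 = 3481 ≡ 167
477^128 ≡ 167^2 = 27889 ≡ 1377
477^256 ≡ 1377^2 = 1896129 ≡ 521
477^512 ≡ 521^2 = 271441 ≡ 1350
477^1024 ≡ 1350^2 = 1822500 ≡ 1457
1391 = 1024 + 256 + 64 + 32 + 8 + 4 + 2 + 1, so 477^1391 ≡ 1457·521·167·59·1032·309·520·477 ≡ 1051 (mod 1657)
1391^2 = 1934881 ≡ 1162
1391^4 ≡ 1162^2 = 1350244 ≡ 1446
1391^8 ≡ 1446^2 = 2090916 ≡ 1439
1391^16 ≡ 1439^2 = 2070721 ≡ 1128
1391^32 ≡ 1128^2 = 1272384 ≡ 1465
1391^64 ≡ 1465^2 = 2146225 ≡ 410
1391^128 ≡ 410^2 = 168100 ≡ 743
1391^256 ≡ 743^2 = 552049 ≡ 268
335 = 256 + 64 + 8 + 4 + 2 + 1, so 1391^335 ≡ 268·410·1439·1446·1162·1391 ≡ 1379 (mod 1657)
1051·1379 = 1449329 ≡ 1111 (mod 1657)
946 ≠ 1111, so verification fails.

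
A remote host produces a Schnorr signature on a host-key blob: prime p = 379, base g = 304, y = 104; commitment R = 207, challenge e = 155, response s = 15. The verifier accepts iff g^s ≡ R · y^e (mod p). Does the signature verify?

verifies

g^s mod p:
Squares mod 379: 304^1≡304, 304^2≡319, 304^4≡189, 304^8≡95
15 = 8 + 4 + 2 + 1, so 304^15 ≡ 95·189·319·304 ≡ 6 (mod 379)
R · y^e mod p:
Squares mod 379: 104^1≡104, 104^2≡204, 104^4≡305, 104^8≡170, 104^16≡96, 104^32≡120, 104^64≡377, 104^128≡4
155 = 128 + 16 + 8 + 2 + 1, so 104^155 ≡ 4·96·170·204·104 ≡ 22 (mod 379)
207·22 = 4554 ≡ 6 (mod 379)
6 ≡ 6 (mod 379); signature holds.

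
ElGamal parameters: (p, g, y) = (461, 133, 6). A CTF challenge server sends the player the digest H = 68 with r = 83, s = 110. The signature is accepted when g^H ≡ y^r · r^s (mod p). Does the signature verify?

does not verify

Left side g^H mod p:
Squares mod 461: 133^1≡133, 133^2≡171, 133^4≡198, 133^8≡19, 133^16≡361, 133^32≡319, 133^64≡341
68 = 64 + 4, so 133^68 ≡ 341·198 ≡ 212 (mod 461)
Right side y^r · r^s mod p:
Squares mod 461: 6^1≡6, 6^2≡36, 6^4≡374, 6^8≡193, 6^16≡369, 6^32≡166, 6^64≡357
83 = 64 + 16 + 2 + 1, so 6^83 ≡ 357·369·36·6 ≡ 25 (mod 461)
Squares mod 461: 83^1≡83, 83^2≡435, 83^4≡215, 83^8≡125, 83^16≡412, 83^32≡96, 83^64≡457
110 = 64 + 32 + 8 + 4 + 2, so 83^110 ≡ 457·96·125·215·435 ≡ 21 (mod 461)
25·21 = 525 ≡ 64 (mod 461)
212 ≠ 64, so verification fails.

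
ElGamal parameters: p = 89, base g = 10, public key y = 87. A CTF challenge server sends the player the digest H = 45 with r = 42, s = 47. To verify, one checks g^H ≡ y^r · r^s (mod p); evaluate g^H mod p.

10

10^2 = 100 ≡ 11
10^4 ≡ 11^2 = 121 ≡ 32
10^8 ≡ 32^2 = 1024 ≡ 45
10^16 ≡ 45^2 = 2025 ≡ 67
10^32 ≡ 67^2 = 4489 ≡ 39
45 = 32 + 8 + 4 + 1, so 10^45 ≡ 39·45·32·10 ≡ 10 (mod 89)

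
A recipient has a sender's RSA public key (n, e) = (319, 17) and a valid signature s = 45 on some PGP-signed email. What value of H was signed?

210

Squares mod 319: s^1≡45, s^2≡111, s^4≡199, s^8≡45, s^16≡111
17 = 16 + 1, so s^17 ≡ 111·45 ≡ 210 (mod 319)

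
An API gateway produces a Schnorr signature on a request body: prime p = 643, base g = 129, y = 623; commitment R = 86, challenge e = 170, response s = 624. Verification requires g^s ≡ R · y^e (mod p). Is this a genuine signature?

forged

g^s mod p:
129^2 = 16641 ≡ 566
129^4 ≡ 566^2 = 320356 ≡ 142
129^8 ≡ 142^2 = 20164 ≡ 231
129^16 ≡ 231^2 = 53361 ≡ 635
129^32 ≡ 635^2 = 403225 ≡ 64
129^64 ≡ 64^2 = 4096 ≡ 238
129^128 ≡ 238^2 = 56644 ≡ 60
129^256 ≡ 60^2 = 3600 ≡ 385
129^512 ≡ 385^2 = 148225 ≡ 335
624 = 512 + 64 + 32 + 16, so 129^624 ≡ 335·238·64·635 ≡ 381 (mod 643)
R · y^e mod p:
623^2 = 388129 ≡ 400
623^4 ≡ 400^2 = 160000 ≡ 536
623^8 ≡ 536^2 = 287296 ≡ 518
623^16 ≡ 518^2 = 268324 ≡ 193
623^32 ≡ 193^2 = 37249 ≡ 598
623^64 ≡ 598^2 = 357604 ≡ 96
623^128 ≡ 96^2 = 9216 ≡ 214
170 = 128 + 32 + 8 + 2, so 623^170 ≡ 214·598·518·400 ≡ 381 (mod 643)
86·381 = 32766 ≡ 616 (mod 643)
381 ≠ 616; the check fails.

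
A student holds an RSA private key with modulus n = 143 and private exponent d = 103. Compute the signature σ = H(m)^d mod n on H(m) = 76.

(H(m))^2 ≡ 76^2 = 5776 ≡ 56
(H(m))^4 ≡ 56^2 = 3136 ≡ 133
(H(m))^8 ≡ 133^2 = 17689 ≡ 100
(H(m))^16 ≡ 100^2 = 10000 ≡ 133
(H(m))^32 ≡ 133^2 = 17689 ≡ 100
(H(m))^64 ≡ 100^2 = 10000 ≡ 133
103 = 64 + 32 + 4 + 2 + 1, so (H(m))^103 ≡ 133·100·133·56·76 ≡ 54 (mod 143)

54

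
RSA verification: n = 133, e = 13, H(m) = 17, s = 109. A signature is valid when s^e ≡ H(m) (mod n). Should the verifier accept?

reject

Squares mod 133: s^1≡109, s^2≡44, s^4≡74, s^8≡23
13 = 8 + 4 + 1, so s^13 ≡ 23·74·109 ≡ 116 (mod 133)
s^13 mod 133 = 116, but H(m) = 17.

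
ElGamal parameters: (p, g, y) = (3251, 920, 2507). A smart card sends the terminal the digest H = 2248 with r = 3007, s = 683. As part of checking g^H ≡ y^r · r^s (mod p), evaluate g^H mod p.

1313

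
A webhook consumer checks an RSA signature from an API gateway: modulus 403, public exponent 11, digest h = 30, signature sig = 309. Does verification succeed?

passes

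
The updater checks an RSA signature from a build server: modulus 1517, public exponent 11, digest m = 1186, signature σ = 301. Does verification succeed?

σ^2 ≡ 301^2 = 90601 ≡ 1098
σ^4 ≡ 1098^2 = 1205604 ≡ 1106
σ^8 ≡ 1106^2 = 1223236 ≡ 534
11 = 8 + 2 + 1, so σ^11 ≡ 534·1098·301 ≡ 1186 (mod 1517)
1186 = m, so the signature checks out.

passes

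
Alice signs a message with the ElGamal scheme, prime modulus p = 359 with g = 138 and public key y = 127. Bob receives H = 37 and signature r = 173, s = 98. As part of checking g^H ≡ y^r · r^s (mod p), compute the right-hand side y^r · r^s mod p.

108

127^2 = 16129 ≡ 333
127^4 ≡ 333^2 = 110889 ≡ 317
127^8 ≡ 317^2 = 100489 ≡ 328
127^16 ≡ 328^2 = 107584 ≡ 243
127^32 ≡ 243^2 = 59049 ≡ 173
127^64 ≡ 173^2 = 29929 ≡ 132
127^128 ≡ 132^2 = 17424 ≡ 192
173 = 128 + 32 + 8 + 4 + 1, so 127^173 ≡ 192·173·328·317·127 ≡ 24 (mod 359)
173^2 = 29929 ≡ 132
173^4 ≡ 132^2 = 17424 ≡ 192
173^8 ≡ 192^2 = 36864 ≡ 246
173^16 ≡ 246^2 = 60516 ≡ 204
173^32 ≡ 204^2 = 41616 ≡ 331
173^64 ≡ 331^2 = 109561 ≡ 66
98 = 64 + 32 + 2, so 173^98 ≡ 66·331·132 ≡ 184 (mod 359)
y^r · r^s ≡ 24·184 = 4416 ≡ 108 (mod 359)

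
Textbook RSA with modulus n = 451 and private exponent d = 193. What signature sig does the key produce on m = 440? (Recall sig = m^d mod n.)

253

m^2 ≡ 440^2 = 193600 ≡ 121
m^4 ≡ 121^2 = 14641 ≡ 209
m^8 ≡ 209^2 = 43681 ≡ 385
m^16 ≡ 385^2 = 148225 ≡ 297
m^32 ≡ 297^2 = 88209 ≡ 264
m^64 ≡ 264^2 = 69696 ≡ 242
m^128 ≡ 242^2 = 58564 ≡ 385
193 = 128 + 64 + 1, so m^193 ≡ 385·242·440 ≡ 253 (mod 451)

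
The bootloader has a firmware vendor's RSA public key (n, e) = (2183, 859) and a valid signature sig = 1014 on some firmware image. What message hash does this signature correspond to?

1793

sig^859 mod 2183 = 1793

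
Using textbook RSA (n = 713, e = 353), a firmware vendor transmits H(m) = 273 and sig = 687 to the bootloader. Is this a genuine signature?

sig^2 ≡ 687^2 = 471969 ≡ 676
sig^4 ≡ 676^2 = 456976 ≡ 656
sig^8 ≡ 656^2 = 430336 ≡ 397
sig^16 ≡ 397^2 = 157609 ≡ 36
sig^32 ≡ 36^2 = 1296 ≡ 583
sig^64 ≡ 583^2 = 339889 ≡ 501
sig^128 ≡ 501^2 = 251001 ≡ 25
sig^256 ≡ 25^2 = 625
353 = 256 + 64 + 32 + 1, so sig^353 ≡ 625·501·583·687 ≡ 273 (mod 713)
Since 273 equals the digest 273, verification succeeds.

genuine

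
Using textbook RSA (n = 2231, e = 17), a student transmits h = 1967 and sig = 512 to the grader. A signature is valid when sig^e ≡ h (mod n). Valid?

sig^17 mod 2231 = 1967
sig^17 mod 2231 = 1967 matches h.

yes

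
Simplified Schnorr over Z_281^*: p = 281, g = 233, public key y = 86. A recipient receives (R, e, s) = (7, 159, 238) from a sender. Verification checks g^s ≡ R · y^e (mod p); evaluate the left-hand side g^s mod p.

219

233^2 = 54289 ≡ 56
233^4 ≡ 56^2 = 3136 ≡ 45
233^8 ≡ 45^2 = 2025 ≡ 58
233^16 ≡ 58^2 = 3364 ≡ 273
233^32 ≡ 273^2 = 74529 ≡ 64
233^64 ≡ 64^2 = 4096 ≡ 162
233^128 ≡ 162^2 = 26244 ≡ 111
238 = 128 + 64 + 32 + 8 + 4 + 2, so 233^238 ≡ 111·162·64·58·45·56 ≡ 219 (mod 281)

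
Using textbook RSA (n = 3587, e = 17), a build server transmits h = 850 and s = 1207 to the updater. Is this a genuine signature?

forged

s^17 mod 3587 = 2737
s^17 mod 3587 = 2737, but h = 850.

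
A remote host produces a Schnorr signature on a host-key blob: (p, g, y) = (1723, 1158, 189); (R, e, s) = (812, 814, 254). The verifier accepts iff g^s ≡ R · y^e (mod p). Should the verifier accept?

accept

g^s mod p:
Squares mod 1723: 1158^1≡1158, 1158^2≡470, 1158^4≡356, 1158^8≡957, 1158^16≡936, 1158^32≡812, 1158^64≡1158, 1158^128≡470
254 = 128 + 64 + 32 + 16 + 8 + 4 + 2, so 1158^254 ≡ 470·1158·812·936·957·356·470 ≡ 470 (mod 1723)
R · y^e mod p:
Squares mod 1723: 189^1≡189, 189^2≡1261, 189^4≡1515, 189^8≡189, 189^16≡1261, 189^32≡1515, 189^64≡189, 189^128≡1261, 189^256≡1515, 189^512≡189
814 = 512 + 256 + 32 + 8 + 4 + 2, so 189^814 ≡ 189·1515·1515·189·1515·1261 ≡ 1261 (mod 1723)
812·1261 = 1023932 ≡ 470 (mod 1723)
470 ≡ 470 (mod 1723); signature holds.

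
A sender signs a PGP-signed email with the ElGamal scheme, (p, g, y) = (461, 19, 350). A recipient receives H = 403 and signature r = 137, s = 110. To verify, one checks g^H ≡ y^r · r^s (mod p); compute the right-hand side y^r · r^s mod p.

350^2 = 122500 ≡ 335
350^4 ≡ 335^2 = 112225 ≡ 202
350^8 ≡ 202^2 = 40804 ≡ 236
350^16 ≡ 236^2 = 55696 ≡ 376
350^32 ≡ 376^2 = 141376 ≡ 310
350^64 ≡ 310^2 = 96100 ≡ 212
350^128 ≡ 212^2 = 44944 ≡ 227
137 = 128 + 8 + 1, so 350^137 ≡ 227·236·350 ≡ 408 (mod 461)
137^2 = 18769 ≡ 329
137^4 ≡ 329^2 = 108241 ≡ 367
137^8 ≡ 367^2 = 134689 ≡ 77
137^16 ≡ 77^2 = 5929 ≡ 397
137^32 ≡ 397^2 = 157609 ≡ 408
137^64 ≡ 408^2 = 166464 ≡ 43
110 = 64 + 32 + 8 + 4 + 2, so 137^110 ≡ 43·408·77·367·329 ≡ 292 (mod 461)
y^r · r^s ≡ 408·292 = 119136 ≡ 198 (mod 461)

198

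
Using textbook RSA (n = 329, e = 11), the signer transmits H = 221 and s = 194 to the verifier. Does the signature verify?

Squares mod 329: s^1≡194, s^2≡130, s^4≡121, s^8≡165
11 = 8 + 2 + 1, so s^11 ≡ 165·130·194 ≡ 108 (mod 329)
The recovered value 108 does not match the digest 221.

does not verify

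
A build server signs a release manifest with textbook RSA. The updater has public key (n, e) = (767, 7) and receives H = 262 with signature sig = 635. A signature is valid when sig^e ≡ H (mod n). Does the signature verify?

sig^2 ≡ 635^2 = 403225 ≡ 550
sig^4 ≡ 550^2 = 302500 ≡ 302
7 = 4 + 2 + 1, so sig^7 ≡ 302·550·635 ≡ 262 (mod 767)
Since 262 equals the digest 262, verification succeeds.

verifies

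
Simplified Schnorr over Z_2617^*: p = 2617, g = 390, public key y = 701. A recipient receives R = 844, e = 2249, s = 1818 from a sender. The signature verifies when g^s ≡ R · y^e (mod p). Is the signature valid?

g^s mod p:
390^2 = 152100 ≡ 314
390^4 ≡ 314^2 = 98596 ≡ 1767
390^8 ≡ 1767^2 = 3122289 ≡ 208
390^16 ≡ 208^2 = 43264 ≡ 1392
390^32 ≡ 1392^2 = 1937664 ≡ 1084
390^64 ≡ 1084^2 = 1175056 ≡ 23
390^128 ≡ 23^2 = 529
390^256 ≡ 529^2 = 279841 ≡ 2439
390^512 ≡ 2439^2 = 5948721 ≡ 280
390^1024 ≡ 280^2 = 78400 ≡ 2507
1818 = 1024 + 512 + 256 + 16 + 8 + 2, so 390^1818 ≡ 2507·280·2439·1392·208·314 ≡ 1766 (mod 2617)
R · y^e mod p:
701^2 = 491401 ≡ 2022
701^4 ≡ 2022^2 = 4088484 ≡ 730
701^8 ≡ 730^2 = 532900 ≡ 1649
701^16 ≡ 1649^2 = 2719201 ≡ 138
701^32 ≡ 138^2 = 19044 ≡ 725
701^64 ≡ 725^2 = 525625 ≡ 2225
701^128 ≡ 2225^2 = 4950625 ≡ 1878
701^256 ≡ 1878^2 = 3526884 ≡ 1785
701^512 ≡ 1785^2 = 3186225 ≡ 1336
701^1024 ≡ 1336^2 = 1784896 ≡ 102
701^2048 ≡ 102^2 = 10404 ≡ 2553
2249 = 2048 + 128 + 64 + 8 + 1, so 701^2249 ≡ 2553·1878·2225·1649·701 ≡ 2493 (mod 2617)
844·2493 = 2104092 ≡ 24 (mod 2617)
1766 ≠ 24; the check fails.

invalid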